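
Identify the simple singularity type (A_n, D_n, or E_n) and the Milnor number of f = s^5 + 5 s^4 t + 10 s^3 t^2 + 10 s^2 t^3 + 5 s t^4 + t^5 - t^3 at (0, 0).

Type E_8, Milnor number mu = 8.

The Hessian of f at 0 has rank 0. Corank 2; j^3 = -t^3 is a perfect cube, so E-series; the 5-jet and mu = 8 give E_8.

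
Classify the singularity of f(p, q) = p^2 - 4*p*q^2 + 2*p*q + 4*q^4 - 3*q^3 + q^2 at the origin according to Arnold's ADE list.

The Hessian of f at 0 is [[2, 2], [2, 2]] with rank 1, so corank 1. A Groebner basis of the Jacobian ideal J(f) in C{p,q} is {q^2, p + q}; counting standard monomials gives mu = 2. Corank 1: A-series; mu = 2 gives A_2.

A_{2}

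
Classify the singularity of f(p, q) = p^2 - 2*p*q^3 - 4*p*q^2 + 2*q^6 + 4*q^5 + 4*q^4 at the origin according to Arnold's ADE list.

A5

The Hessian of f at 0 is [[2, 0], [0, 0]] with rank 1, so corank 1. A Groebner basis of the Jacobian ideal J(f) in C{p,q} is {p*q^2 - 2*p*q + 4*p - 8*q^2, -p + q^3 + 2*q^2, p^2 - 4*p*q + 8*p - 16*q^2}; counting standard monomials gives mu = 5. Corank 1: A-series; mu = 5 gives A_5.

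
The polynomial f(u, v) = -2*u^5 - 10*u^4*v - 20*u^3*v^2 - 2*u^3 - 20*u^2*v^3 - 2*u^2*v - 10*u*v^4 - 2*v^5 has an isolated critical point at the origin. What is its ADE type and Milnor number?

The Hessian of f at 0 is [[0, 0], [0, 0]] with rank 0, so corank 2. A Groebner basis of the Jacobian ideal J(f) in C{u,v} is {-u*v/5 + v^4, u*v^2, u^2 + u*v}; counting standard monomials gives mu = 6. Corank 2; j^3 = -2*u^2*(u + v) has shape L^2 M (L != M), so D-series; mu = 6 gives D_6.

Type D_6, Milnor number mu = 6.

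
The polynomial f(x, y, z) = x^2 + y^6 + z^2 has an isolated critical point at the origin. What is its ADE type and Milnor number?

The Hessian of f at 0 has rank 2. Corank 1: A-series; mu = 5 gives A_5.

Type A_{5}, Milnor number mu = 5.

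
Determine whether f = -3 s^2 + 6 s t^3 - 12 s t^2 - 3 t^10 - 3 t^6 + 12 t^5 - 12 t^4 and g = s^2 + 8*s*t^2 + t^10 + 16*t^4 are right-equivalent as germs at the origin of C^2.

Yes.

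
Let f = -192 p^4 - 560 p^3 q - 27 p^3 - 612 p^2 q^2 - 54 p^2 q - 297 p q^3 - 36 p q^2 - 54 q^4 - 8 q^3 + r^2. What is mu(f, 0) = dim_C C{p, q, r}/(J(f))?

7

The Hessian of f at 0 has rank 1. Corank 2; j^3 = -(3*p + 2*q)^3 is a perfect cube, so E-series; the 4-jet and mu = 7 give E_7.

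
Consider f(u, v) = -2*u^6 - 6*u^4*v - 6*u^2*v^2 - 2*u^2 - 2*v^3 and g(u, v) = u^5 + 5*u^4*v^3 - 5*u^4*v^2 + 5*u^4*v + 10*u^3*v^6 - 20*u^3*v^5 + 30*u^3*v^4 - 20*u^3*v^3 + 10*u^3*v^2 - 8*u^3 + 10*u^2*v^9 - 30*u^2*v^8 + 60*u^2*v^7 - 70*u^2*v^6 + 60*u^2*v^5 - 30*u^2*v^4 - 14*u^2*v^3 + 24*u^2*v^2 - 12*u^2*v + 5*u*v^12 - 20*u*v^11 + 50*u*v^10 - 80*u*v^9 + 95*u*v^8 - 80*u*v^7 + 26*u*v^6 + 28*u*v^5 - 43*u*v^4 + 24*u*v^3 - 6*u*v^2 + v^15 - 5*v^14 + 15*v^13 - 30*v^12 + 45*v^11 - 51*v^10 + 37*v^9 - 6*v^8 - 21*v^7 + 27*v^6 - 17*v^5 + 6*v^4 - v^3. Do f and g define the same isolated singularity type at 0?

The Hessian of f at 0 has rank 1. Corank 1: A-series; mu = 2 gives A_2. The Hessian of g at 0 has rank 0. Corank 2; j^3 = -(2*u + v)^3 is a perfect cube, so E-series; the 5-jet and mu = 8 give E_8. f is A_2 but g is E_8, hence not right-equivalent.

No.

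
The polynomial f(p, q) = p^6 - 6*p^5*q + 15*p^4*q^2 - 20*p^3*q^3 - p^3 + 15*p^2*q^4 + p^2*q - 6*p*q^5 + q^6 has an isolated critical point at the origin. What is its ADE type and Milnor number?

The Hessian of f at 0 is [[0, 0], [0, 0]] with rank 0, so corank 2. A Groebner basis of the Jacobian ideal J(f) in C{p,q} is {p*q/6 + q^5, p*q^2, p^2 - p*q}; counting standard monomials gives mu = 7. Corank 2; j^3 = -p^2*(p - q) has shape L^2 M (L != M), so D-series; mu = 7 gives D_7.

Type D7, Milnor number mu = 7.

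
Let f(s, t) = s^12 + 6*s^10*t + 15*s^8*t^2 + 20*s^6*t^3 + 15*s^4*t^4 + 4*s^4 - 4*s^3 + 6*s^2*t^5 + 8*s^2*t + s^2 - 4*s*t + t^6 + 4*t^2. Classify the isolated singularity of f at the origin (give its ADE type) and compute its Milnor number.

Type A_5, Milnor number mu = 5.

The Hessian of f at 0 is [[2, -4], [-4, 8]] with rank 1, so corank 1. A Groebner basis of the Jacobian ideal J(f) in C{s,t} is {s*t^2 - 3*s*t/4 + s/16 + t^2 - t/8, -5*s*t/8 + s/16 + t^3 + 3*t^2/4 - t/8, s^2 - s/2 + t}; counting standard monomials gives mu = 5. Corank 1: A-series; mu = 5 gives A_5.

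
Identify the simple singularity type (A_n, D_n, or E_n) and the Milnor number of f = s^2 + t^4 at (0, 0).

Type A3, Milnor number mu = 3.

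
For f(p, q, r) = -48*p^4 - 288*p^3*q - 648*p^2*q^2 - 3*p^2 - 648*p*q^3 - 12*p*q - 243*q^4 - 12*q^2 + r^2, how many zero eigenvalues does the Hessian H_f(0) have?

1

Hessian at 0 has rank 2.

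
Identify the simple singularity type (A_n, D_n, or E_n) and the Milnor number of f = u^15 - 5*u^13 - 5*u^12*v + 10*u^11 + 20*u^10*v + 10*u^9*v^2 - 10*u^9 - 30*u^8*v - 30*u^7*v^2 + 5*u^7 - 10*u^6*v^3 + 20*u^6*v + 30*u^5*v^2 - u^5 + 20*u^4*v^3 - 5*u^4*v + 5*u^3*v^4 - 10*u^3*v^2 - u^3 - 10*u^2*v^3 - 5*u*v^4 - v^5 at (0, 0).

Type E_8, Milnor number mu = 8.

The Hessian of f at 0 is [[0, 0], [0, 0]] with rank 0, so corank 2. A Groebner basis of the Jacobian ideal J(f) in C{u,v} is {v^5, u*v^3 + v^4/4, u^2}; counting standard monomials gives mu = 8. Corank 2; j^3 = -u^3 is a perfect cube, so E-series; the 5-jet and mu = 8 give E_8.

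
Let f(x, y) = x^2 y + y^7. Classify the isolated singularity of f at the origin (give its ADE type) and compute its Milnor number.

Type D_8, Milnor number mu = 8.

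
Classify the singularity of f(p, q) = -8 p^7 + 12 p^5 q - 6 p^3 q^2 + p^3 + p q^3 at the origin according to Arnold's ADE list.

The Hessian of f at 0 is [[0, 0], [0, 0]] with rank 0, so corank 2. A Groebner basis of the Jacobian ideal J(f) in C{p,q} is {p^3, p*q^2, 3*p^2 + q^3}; counting standard monomials gives mu = 7. Corank 2; j^3 = p^3 is a perfect cube, so E-series; the 4-jet and mu = 7 give E_7.

E7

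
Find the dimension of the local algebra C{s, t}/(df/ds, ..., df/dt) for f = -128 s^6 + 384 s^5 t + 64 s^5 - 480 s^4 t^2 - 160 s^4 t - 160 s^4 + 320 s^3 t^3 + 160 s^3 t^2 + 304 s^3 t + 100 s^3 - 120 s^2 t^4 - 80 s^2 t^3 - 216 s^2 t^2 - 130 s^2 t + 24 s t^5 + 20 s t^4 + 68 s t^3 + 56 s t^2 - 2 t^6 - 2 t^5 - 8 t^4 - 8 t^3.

The Hessian of f at 0 has rank 0. Corank 2; j^3 = 2*(2*s - t)*(5*s - 2*t)^2 has shape L^2 M (L != M), so D-series; mu = 7 gives D_7.

7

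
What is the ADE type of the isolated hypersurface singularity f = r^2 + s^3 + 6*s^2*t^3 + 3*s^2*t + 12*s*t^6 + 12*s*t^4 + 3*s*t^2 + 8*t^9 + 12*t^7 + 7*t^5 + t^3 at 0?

E8

The Hessian of f at 0 has rank 1. Corank 2; j^3 = (s + t)^3 is a perfect cube, so E-series; the 5-jet and mu = 8 give E_8.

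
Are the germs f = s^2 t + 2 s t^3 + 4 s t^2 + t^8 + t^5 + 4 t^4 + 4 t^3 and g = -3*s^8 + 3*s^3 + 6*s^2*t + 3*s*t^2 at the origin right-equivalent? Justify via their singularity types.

Yes.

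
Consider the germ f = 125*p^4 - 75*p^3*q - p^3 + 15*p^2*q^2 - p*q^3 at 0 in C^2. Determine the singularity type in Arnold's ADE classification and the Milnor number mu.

Type E_7, Milnor number mu = 7.

The Hessian of f at 0 is [[0, 0], [0, 0]] with rank 0, so corank 2. A Groebner basis of the Jacobian ideal J(f) in C{p,q} is {3*p^2/25 + q^4 + q^3/25, p^3, p^2*q - p^2/25 - q^3/75, -2*p^2/5 + p*q^2 - 2*q^3/15}; counting standard monomials gives mu = 7. Corank 2; j^3 = -p^3 is a perfect cube, so E-series; the 4-jet and mu = 7 give E_7.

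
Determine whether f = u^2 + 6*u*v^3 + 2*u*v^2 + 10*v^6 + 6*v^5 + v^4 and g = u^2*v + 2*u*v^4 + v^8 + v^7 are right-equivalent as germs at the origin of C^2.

No.

The Hessian of f at 0 has rank 1. Corank 1: A-series; mu = 5 gives A_5. The Hessian of g at 0 has rank 0. Corank 2; j^3 = u^2*v has shape L^2 M (L != M), so D-series; mu = 9 gives D_9. f is A_5 but g is D_9, hence not right-equivalent.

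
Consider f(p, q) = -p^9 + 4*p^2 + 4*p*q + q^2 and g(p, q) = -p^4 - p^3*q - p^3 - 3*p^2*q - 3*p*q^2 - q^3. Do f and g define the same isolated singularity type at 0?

No.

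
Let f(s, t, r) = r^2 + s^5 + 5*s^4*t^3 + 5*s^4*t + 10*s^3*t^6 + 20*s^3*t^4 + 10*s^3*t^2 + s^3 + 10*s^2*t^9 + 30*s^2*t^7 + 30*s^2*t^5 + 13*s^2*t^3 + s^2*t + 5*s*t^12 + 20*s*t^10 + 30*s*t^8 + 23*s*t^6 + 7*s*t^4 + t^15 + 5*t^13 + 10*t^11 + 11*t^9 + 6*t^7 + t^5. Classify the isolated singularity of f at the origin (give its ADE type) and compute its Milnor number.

Type D_{6}, Milnor number mu = 6.

The Hessian of f at 0 is [[0, 0, 0], [0, 0, 0], [0, 0, 2]] with rank 1, so corank 2. A Groebner basis of the Jacobian ideal J(f) in C{s,t,r} is {-s*t/4 + t^4, s*t^2, s^2 + 5*s*t/4, r}; counting standard monomials gives mu = 6. Corank 2; j^3 = s^2*(s + t) has shape L^2 M (L != M), so D-series; mu = 6 gives D_6.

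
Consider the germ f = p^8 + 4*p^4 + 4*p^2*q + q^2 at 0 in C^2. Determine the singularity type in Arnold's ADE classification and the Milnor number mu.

Type A_7, Milnor number mu = 7.

The Hessian of f at 0 is [[0, 0], [0, 2]] with rank 1, so corank 1. A Groebner basis of the Jacobian ideal J(f) in C{p,q} is {p*q^3, q^4, p^2 + q/2}; counting standard monomials gives mu = 7. Corank 1: A-series; mu = 7 gives A_7.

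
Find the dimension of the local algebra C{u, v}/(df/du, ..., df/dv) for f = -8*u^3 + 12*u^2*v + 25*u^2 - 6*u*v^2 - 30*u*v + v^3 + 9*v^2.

2

The Hessian of f at 0 is [[50, -30], [-30, 18]] with rank 1, so corank 1. A Groebner basis of the Jacobian ideal J(f) in C{u,v} is {v^2, u - 3*v/5}; counting standard monomials gives mu = 2. Corank 1: A-series; mu = 2 gives A_2.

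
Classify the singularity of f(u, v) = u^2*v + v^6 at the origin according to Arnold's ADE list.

The Hessian of f at 0 is [[0, 0], [0, 0]] with rank 0, so corank 2. A Groebner basis of the Jacobian ideal J(f) in C{u,v} is {u^2/6 + v^5, u^3, u*v}; counting standard monomials gives mu = 7. Corank 2; j^3 = u^2*v has shape L^2 M (L != M), so D-series; mu = 7 gives D_7.

D7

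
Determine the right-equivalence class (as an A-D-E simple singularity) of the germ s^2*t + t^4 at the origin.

D5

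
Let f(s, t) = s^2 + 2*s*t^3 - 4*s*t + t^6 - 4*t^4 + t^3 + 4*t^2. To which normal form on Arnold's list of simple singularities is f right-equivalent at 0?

The Hessian of f at 0 has rank 1. Corank 1: A-series; mu = 2 gives A_2.

A2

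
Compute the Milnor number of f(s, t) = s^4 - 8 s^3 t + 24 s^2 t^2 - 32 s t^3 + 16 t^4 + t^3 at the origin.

The Hessian of f at 0 is [[0, 0], [0, 0]] with rank 0, so corank 2. A Groebner basis of the Jacobian ideal J(f) in C{s,t} is {s^3 - 6*s^2*t, t^2}; counting standard monomials gives mu = 6. Corank 2; j^3 = t^3 is a perfect cube, so E-series; the 4-jet and mu = 6 give E_6.

6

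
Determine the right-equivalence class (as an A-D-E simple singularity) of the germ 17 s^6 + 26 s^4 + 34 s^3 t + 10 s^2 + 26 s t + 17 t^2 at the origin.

A_{1}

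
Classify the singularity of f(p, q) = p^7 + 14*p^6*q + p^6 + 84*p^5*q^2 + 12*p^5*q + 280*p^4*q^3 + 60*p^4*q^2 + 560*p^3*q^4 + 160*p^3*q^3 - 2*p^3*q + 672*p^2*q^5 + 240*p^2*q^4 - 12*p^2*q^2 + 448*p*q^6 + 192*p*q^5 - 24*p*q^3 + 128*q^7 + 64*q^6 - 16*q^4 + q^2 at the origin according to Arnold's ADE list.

The Hessian of f at 0 has rank 1. Corank 1: A-series; mu = 6 gives A_6.

A6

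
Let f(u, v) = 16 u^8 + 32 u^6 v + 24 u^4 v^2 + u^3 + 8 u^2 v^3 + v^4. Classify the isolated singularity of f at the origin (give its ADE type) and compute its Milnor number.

The Hessian of f at 0 is [[0, 0], [0, 0]] with rank 0, so corank 2. A Groebner basis of the Jacobian ideal J(f) in C{u,v} is {v^3, u^2}; counting standard monomials gives mu = 6. Corank 2; j^3 = u^3 is a perfect cube, so E-series; the 4-jet and mu = 6 give E_6.

Type E_6, Milnor number mu = 6.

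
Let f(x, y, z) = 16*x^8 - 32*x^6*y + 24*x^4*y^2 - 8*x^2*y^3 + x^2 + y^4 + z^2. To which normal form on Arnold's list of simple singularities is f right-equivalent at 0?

The Hessian of f at 0 has rank 2. Corank 1: A-series; mu = 3 gives A_3.

A_{3}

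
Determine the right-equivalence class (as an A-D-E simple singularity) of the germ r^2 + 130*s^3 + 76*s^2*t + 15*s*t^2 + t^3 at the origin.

The Hessian of f at 0 is [[0, 0, 0], [0, 0, 0], [0, 0, 2]] with rank 1, so corank 2. A Groebner basis of the Jacobian ideal J(f) in C{s,t,r} is {t^3, s^2 - 3*t^2/74, s*t + 15*t^2/74, r}; counting standard monomials gives mu = 4. Corank 2; j^3 = (5*s + t)*(26*s^2 + 10*s*t + t^2) splits into three distinct lines over C (the quadratic factor has nonzero discriminant), so D_4.

D4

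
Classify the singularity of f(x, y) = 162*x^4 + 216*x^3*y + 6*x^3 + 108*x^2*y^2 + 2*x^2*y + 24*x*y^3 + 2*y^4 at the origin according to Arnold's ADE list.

The Hessian of f at 0 is [[0, 0], [0, 0]] with rank 0, so corank 2. A Groebner basis of the Jacobian ideal J(f) in C{x,y} is {x*y^2, -x*y/12 + y^3, x^2 + x*y/3}; counting standard monomials gives mu = 5. Corank 2; j^3 = 2*x^2*(3*x + y) has shape L^2 M (L != M), so D-series; mu = 5 gives D_5.

D_5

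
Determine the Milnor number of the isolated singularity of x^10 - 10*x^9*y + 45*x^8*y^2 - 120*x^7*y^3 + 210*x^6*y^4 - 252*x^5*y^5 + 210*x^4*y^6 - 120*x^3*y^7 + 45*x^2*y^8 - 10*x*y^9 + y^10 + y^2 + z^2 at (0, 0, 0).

9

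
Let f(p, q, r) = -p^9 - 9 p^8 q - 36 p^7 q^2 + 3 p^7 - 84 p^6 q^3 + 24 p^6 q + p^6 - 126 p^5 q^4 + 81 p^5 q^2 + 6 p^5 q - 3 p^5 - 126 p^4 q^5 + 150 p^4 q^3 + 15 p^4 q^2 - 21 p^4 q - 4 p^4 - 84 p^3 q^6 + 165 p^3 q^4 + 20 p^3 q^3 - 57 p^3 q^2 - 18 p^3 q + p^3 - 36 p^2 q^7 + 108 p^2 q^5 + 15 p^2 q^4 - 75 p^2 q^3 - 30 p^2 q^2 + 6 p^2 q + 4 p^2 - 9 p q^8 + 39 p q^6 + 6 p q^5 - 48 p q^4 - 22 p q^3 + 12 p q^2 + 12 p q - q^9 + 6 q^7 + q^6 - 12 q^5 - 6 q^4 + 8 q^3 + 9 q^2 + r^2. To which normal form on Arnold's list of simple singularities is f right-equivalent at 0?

A2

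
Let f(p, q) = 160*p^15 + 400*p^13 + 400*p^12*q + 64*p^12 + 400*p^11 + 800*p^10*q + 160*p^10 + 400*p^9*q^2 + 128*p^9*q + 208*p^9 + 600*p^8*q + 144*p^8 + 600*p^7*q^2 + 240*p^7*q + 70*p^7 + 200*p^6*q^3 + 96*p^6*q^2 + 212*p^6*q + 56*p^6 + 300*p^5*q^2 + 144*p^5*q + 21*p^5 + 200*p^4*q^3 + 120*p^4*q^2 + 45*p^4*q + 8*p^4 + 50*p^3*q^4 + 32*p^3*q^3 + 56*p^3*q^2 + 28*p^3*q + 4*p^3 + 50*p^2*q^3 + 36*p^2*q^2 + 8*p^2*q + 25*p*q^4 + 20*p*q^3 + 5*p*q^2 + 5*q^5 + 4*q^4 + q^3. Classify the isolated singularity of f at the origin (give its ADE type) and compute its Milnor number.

Type D_{6}, Milnor number mu = 6.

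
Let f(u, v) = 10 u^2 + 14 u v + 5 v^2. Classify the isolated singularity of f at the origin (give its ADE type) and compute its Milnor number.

Type A_{1}, Milnor number mu = 1.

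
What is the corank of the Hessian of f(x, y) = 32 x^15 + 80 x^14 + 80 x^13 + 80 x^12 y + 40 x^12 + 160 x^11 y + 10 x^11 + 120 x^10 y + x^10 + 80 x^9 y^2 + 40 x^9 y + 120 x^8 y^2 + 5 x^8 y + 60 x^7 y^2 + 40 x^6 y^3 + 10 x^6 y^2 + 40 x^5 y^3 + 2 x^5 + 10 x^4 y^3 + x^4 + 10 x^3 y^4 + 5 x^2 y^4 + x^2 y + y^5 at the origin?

Hessian at 0 has rank 0.

2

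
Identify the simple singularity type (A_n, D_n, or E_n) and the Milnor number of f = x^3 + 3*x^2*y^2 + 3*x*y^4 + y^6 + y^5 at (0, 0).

Type E_8, Milnor number mu = 8.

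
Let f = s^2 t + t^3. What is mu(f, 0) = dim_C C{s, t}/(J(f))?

4

The Hessian of f at 0 is [[0, 0], [0, 0]] with rank 0, so corank 2. A Groebner basis of the Jacobian ideal J(f) in C{s,t} is {t^3, s^2 + 3*t^2, s*t}; counting standard monomials gives mu = 4. Corank 2; j^3 = t*(s^2 + t^2) splits into three distinct lines over C (the quadratic factor has nonzero discriminant), so D_4.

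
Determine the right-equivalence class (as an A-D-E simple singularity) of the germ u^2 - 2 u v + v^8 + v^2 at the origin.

A7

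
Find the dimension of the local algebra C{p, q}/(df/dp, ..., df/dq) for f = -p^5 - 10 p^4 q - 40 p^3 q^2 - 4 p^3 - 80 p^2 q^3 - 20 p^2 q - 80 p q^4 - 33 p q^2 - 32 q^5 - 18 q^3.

6

The Hessian of f at 0 has rank 0. Corank 2; j^3 = -(p + 2*q)*(2*p + 3*q)^2 has shape L^2 M (L != M), so D-series; mu = 6 gives D_6.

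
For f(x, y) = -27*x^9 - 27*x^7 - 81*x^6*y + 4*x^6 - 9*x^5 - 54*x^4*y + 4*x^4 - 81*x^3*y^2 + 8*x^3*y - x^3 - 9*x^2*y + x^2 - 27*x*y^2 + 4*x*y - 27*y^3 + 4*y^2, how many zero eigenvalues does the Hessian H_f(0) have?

1

The Hessian at 0 is [[2, 4], [4, 8]] of rank 1; hence corank 1.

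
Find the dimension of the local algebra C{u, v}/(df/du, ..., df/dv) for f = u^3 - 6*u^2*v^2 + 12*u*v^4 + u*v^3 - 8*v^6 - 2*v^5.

7

The Hessian of f at 0 has rank 0. Corank 2; j^3 = u^3 is a perfect cube, so E-series; the 4-jet and mu = 7 give E_7.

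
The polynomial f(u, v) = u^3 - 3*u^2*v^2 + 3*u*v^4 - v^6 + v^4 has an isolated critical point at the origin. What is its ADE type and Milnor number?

Type E_6, Milnor number mu = 6.

The Hessian of f at 0 has rank 0. Corank 2; j^3 = u^3 is a perfect cube, so E-series; the 4-jet and mu = 6 give E_6.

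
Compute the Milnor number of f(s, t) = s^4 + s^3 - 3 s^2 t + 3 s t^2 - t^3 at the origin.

6

The Hessian of f at 0 has rank 0. Corank 2; j^3 = (s - t)^3 is a perfect cube, so E-series; the 4-jet and mu = 6 give E_6.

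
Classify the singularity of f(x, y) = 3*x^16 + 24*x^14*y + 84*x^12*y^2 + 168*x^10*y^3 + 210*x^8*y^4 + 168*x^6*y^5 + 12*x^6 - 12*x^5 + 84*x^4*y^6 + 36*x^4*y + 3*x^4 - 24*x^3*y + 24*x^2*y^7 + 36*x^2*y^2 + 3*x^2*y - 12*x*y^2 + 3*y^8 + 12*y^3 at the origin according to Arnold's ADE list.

The Hessian of f at 0 is [[0, 0], [0, 0]] with rank 0, so corank 2. A Groebner basis of the Jacobian ideal J(f) in C{x,y} is {x^4 - x^3/2 + x*y/2 - y^2, 511*x^3/16 - 16*x^2 + x*y^3 - 3*x*y^2/2 + 129*x*y/4 + 3*y^3/2 - y^2/2, 2045*x^3/32 - 32*x^2 - 7*x*y^2/4 + 2059*x*y/32 + y^4 + 3*y^3/2 - 11*y^2/16, x^2*y - x*y/2 + y^2}; counting standard monomials gives mu = 9. Corank 2; j^3 = 3*y*(x - 2*y)^2 has shape L^2 M (L != M), so D-series; mu = 9 gives D_9.

D_{9}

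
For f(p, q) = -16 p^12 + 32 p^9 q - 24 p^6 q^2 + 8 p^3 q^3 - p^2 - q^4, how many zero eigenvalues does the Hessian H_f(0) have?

1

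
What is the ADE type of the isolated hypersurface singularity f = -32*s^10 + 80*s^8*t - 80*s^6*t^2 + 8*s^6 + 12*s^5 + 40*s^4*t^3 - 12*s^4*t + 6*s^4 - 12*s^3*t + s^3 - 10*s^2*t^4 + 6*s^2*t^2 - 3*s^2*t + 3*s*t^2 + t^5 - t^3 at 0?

E_8

The Hessian of f at 0 has rank 0. Corank 2; j^3 = (s - t)^3 is a perfect cube, so E-series; the 5-jet and mu = 8 give E_8.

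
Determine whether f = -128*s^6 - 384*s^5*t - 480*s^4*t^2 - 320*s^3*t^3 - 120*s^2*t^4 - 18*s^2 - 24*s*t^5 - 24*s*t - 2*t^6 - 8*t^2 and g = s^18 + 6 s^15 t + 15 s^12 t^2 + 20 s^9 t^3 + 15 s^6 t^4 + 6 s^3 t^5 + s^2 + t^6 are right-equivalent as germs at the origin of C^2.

Yes.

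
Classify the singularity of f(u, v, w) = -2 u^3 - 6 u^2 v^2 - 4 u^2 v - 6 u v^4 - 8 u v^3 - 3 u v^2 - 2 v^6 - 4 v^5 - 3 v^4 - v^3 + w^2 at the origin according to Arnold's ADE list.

D_{4}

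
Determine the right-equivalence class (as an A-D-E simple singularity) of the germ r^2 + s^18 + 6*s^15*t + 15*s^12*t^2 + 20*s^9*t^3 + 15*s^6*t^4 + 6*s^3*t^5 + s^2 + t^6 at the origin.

A5

The Hessian of f at 0 has rank 2. Corank 1: A-series; mu = 5 gives A_5.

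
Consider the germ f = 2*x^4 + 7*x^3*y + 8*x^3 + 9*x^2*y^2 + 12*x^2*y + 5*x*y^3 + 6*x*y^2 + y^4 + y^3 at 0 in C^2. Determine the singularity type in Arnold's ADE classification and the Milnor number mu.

The Hessian of f at 0 has rank 0. Corank 2; j^3 = (2*x + y)^3 is a perfect cube, so E-series; the 4-jet and mu = 7 give E_7.

Type E_7, Milnor number mu = 7.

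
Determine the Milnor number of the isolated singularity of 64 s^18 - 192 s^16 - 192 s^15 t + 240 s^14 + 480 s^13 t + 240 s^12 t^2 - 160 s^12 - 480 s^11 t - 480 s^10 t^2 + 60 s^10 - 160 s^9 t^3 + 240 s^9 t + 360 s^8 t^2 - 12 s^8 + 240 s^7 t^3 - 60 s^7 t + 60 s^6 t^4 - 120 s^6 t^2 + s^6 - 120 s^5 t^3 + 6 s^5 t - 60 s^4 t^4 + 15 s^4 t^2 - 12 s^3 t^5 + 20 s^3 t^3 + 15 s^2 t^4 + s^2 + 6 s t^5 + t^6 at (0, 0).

The Hessian of f at 0 has rank 1. Corank 1: A-series; mu = 5 gives A_5.

5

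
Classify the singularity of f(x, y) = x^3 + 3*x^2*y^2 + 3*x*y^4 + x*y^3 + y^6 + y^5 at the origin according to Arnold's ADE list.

E_7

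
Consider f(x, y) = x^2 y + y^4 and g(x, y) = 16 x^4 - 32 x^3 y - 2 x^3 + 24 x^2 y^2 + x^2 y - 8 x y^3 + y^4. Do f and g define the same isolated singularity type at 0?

Yes.

The Hessian of f at 0 has rank 0. Corank 2; j^3 = x^2*y has shape L^2 M (L != M), so D-series; mu = 5 gives D_5. The Hessian of g at 0 has rank 0. Corank 2; j^3 = -x^2*(2*x - y) has shape L^2 M (L != M), so D-series; mu = 5 gives D_5. Both have type D_5, hence right-equivalent.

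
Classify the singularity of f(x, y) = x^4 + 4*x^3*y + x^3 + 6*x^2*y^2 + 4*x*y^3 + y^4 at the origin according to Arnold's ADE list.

E_6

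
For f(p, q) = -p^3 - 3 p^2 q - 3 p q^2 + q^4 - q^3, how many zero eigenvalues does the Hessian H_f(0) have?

Hessian at 0 has rank 0.

2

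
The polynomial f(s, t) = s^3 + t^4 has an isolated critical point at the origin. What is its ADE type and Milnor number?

The Hessian of f at 0 has rank 0. Corank 2; j^3 = s^3 is a perfect cube, so E-series; the 4-jet and mu = 6 give E_6.

Type E_{6}, Milnor number mu = 6.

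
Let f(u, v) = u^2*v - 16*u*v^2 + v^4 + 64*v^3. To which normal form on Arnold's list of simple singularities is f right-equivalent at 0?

The Hessian of f at 0 has rank 0. Corank 2; j^3 = v*(u - 8*v)^2 has shape L^2 M (L != M), so D-series; mu = 5 gives D_5.

D5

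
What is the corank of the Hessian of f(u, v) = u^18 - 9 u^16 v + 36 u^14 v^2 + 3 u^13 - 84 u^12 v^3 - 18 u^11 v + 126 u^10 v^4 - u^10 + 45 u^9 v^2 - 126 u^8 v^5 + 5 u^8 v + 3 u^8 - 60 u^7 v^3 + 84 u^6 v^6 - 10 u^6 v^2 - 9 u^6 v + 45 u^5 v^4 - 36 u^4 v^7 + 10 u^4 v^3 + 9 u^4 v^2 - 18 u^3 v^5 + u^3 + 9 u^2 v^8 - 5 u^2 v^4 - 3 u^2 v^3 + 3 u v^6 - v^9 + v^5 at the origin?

2

Hessian at 0 has rank 0.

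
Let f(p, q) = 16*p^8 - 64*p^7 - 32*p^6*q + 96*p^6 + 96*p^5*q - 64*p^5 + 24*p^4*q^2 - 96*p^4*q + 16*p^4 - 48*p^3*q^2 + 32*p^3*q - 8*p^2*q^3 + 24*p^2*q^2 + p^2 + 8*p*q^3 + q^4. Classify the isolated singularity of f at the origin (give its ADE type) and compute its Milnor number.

Type A_3, Milnor number mu = 3.

The Hessian of f at 0 has rank 1. Corank 1: A-series; mu = 3 gives A_3.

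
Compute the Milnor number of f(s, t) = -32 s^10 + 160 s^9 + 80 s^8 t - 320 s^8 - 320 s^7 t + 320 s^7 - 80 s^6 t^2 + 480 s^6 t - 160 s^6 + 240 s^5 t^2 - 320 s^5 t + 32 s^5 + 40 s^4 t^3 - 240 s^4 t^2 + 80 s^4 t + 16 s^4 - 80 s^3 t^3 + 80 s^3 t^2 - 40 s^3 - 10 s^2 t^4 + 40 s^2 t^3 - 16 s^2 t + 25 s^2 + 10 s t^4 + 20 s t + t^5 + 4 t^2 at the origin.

4

The Hessian of f at 0 has rank 1. Corank 1: A-series; mu = 4 gives A_4.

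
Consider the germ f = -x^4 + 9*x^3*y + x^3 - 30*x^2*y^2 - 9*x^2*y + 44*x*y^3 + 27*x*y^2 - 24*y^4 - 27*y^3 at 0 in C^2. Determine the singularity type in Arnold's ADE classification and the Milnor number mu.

The Hessian of f at 0 is [[0, 0], [0, 0]] with rank 0, so corank 2. A Groebner basis of the Jacobian ideal J(f) in C{x,y} is {3*x^2 - 18*x*y + y^4 - y^3 + 27*y^2, x^3 - 45*x^2 + 270*x*y - 12*y^3 - 405*y^2, x^2*y - 11*x^2 + 66*x*y - 16*y^3/3 - 99*y^2, -2*x^2 + x*y^2 + 12*x*y - 7*y^3/3 - 18*y^2}; counting standard monomials gives mu = 7. Corank 2; j^3 = (x - 3*y)^3 is a perfect cube, so E-series; the 4-jet and mu = 7 give E_7.

Type E_7, Milnor number mu = 7.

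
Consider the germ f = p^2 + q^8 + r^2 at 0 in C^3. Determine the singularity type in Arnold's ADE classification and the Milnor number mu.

Type A_7, Milnor number mu = 7.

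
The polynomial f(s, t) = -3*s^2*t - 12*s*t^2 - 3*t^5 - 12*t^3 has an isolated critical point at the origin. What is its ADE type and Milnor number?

The Hessian of f at 0 has rank 0. Corank 2; j^3 = -3*t*(s + 2*t)^2 has shape L^2 M (L != M), so D-series; mu = 6 gives D_6.

Type D_6, Milnor number mu = 6.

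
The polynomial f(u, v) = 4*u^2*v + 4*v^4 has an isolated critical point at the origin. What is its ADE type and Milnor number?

Type D_{5}, Milnor number mu = 5.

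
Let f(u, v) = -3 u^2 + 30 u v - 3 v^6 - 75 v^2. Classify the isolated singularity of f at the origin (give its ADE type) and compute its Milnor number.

Type A_{5}, Milnor number mu = 5.

The Hessian of f at 0 is [[-6, 30], [30, -150]] with rank 1, so corank 1. A Groebner basis of the Jacobian ideal J(f) in C{u,v} is {v^5, u - 5*v}; counting standard monomials gives mu = 5. Corank 1: A-series; mu = 5 gives A_5.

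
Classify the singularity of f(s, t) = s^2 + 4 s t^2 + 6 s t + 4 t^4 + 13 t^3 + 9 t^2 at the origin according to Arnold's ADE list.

The Hessian of f at 0 has rank 1. Corank 1: A-series; mu = 2 gives A_2.

A_{2}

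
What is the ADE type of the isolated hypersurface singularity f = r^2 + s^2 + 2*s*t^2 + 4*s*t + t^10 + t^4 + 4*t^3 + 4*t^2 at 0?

The Hessian of f at 0 is [[2, 4, 0], [4, 8, 0], [0, 0, 2]] with rank 2, so corank 1. A Groebner basis of the Jacobian ideal J(f) in C{s,t,r} is {s^5 + 40*s^4 + 240*s^3*t - 560*s^3 - 1728*s^2*t + 1472*s^2 + 3456*s*t - 1024*s - 2048*t, s^4*t - 8*s^4 - 40*s^3*t + 80*s^3 + 240*s^2*t - 192*s^2 - 448*s*t + 128*s + 256*t, s + t^2 + 2*t, r}; counting standard monomials gives mu = 9. Corank 1: A-series; mu = 9 gives A_9.

A9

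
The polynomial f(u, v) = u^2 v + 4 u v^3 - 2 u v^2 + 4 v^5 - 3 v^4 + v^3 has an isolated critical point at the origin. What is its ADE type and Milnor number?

Type D_{5}, Milnor number mu = 5.

The Hessian of f at 0 is [[0, 0], [0, 0]] with rank 0, so corank 2. A Groebner basis of the Jacobian ideal J(f) in C{u,v} is {u*v^2 + u*v/2 - v^2/2, u*v/2 + v^3 - v^2/2, u^2 - 4*u*v + 3*v^2}; counting standard monomials gives mu = 5. Corank 2; j^3 = v*(u - v)^2 has shape L^2 M (L != M), so D-series; mu = 5 gives D_5.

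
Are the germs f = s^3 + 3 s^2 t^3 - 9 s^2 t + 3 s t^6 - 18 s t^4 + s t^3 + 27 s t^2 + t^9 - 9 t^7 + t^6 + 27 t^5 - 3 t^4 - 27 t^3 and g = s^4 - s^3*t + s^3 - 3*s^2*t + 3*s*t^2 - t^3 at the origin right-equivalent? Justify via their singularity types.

The Hessian of f at 0 has rank 0. Corank 2; j^3 = (s - 3*t)^3 is a perfect cube, so E-series; the 4-jet and mu = 7 give E_7. The Hessian of g at 0 has rank 0. Corank 2; j^3 = (s - t)^3 is a perfect cube, so E-series; the 4-jet and mu = 7 give E_7. Both have type E_7, hence right-equivalent.

Yes.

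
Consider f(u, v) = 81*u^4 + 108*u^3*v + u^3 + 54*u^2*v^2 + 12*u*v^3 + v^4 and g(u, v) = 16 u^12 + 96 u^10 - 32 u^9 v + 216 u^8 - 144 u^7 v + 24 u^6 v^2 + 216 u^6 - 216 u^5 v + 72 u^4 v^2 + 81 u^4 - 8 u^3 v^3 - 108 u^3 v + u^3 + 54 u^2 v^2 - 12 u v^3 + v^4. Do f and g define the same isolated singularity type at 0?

Yes.

The Hessian of f at 0 is [[0, 0], [0, 0]] with rank 0, so corank 2. A Groebner basis of the Jacobian ideal J(f) in C{u,v} is {v^4, u*v^2 + v^3/9, u^2}; counting standard monomials gives mu = 6. Corank 2; j^3 = u^3 is a perfect cube, so E-series; the 4-jet and mu = 6 give E_6. The Hessian of g at 0 is [[0, 0], [0, 0]] with rank 0, so corank 2. A Groebner basis of the Jacobian ideal J(g) in C{u,v} is {v^4, u*v^2 - v^3/9, u^2}; counting standard monomials gives mu = 6. Corank 2; j^3 = u^3 is a perfect cube, so E-series; the 4-jet and mu = 6 give E_6. Both have type E_6, hence right-equivalent.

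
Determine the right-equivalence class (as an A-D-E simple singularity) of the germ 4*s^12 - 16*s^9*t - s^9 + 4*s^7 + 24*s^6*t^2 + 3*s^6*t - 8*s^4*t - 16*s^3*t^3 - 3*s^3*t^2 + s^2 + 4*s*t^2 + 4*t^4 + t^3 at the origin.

The Hessian of f at 0 has rank 1. Corank 1: A-series; mu = 2 gives A_2.

A_{2}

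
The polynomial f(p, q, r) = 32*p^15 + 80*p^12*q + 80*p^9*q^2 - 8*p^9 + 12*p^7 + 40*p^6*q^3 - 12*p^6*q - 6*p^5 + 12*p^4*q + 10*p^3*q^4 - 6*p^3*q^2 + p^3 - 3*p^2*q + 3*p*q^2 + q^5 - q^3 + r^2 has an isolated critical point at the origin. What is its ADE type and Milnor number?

Type E_{8}, Milnor number mu = 8.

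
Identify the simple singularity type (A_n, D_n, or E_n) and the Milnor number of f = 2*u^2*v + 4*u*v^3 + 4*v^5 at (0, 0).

The Hessian of f at 0 has rank 0. Corank 2; j^3 = 2*u^2*v has shape L^2 M (L != M), so D-series; mu = 6 gives D_6.

Type D_6, Milnor number mu = 6.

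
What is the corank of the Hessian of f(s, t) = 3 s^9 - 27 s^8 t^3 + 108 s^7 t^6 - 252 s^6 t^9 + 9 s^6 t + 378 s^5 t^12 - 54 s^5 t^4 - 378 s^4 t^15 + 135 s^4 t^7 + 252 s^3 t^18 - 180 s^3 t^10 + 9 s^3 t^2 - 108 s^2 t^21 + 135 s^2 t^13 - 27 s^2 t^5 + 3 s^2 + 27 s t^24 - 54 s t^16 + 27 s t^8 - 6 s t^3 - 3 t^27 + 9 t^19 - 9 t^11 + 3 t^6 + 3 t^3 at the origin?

1

Hessian at 0 has rank 1.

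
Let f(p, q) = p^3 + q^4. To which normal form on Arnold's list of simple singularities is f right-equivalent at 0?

E_{6}

The Hessian of f at 0 is [[0, 0], [0, 0]] with rank 0, so corank 2. A Groebner basis of the Jacobian ideal J(f) in C{p,q} is {q^3, p^2}; counting standard monomials gives mu = 6. Corank 2; j^3 = p^3 is a perfect cube, so E-series; the 4-jet and mu = 6 give E_6.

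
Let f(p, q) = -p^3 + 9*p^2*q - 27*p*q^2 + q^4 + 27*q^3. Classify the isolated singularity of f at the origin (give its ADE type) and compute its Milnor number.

The Hessian of f at 0 has rank 0. Corank 2; j^3 = -(p - 3*q)^3 is a perfect cube, so E-series; the 4-jet and mu = 6 give E_6.

Type E6, Milnor number mu = 6.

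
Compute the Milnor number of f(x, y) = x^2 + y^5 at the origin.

The Hessian of f at 0 is [[2, 0], [0, 0]] with rank 1, so corank 1. A Groebner basis of the Jacobian ideal J(f) in C{x,y} is {y^4, x}; counting standard monomials gives mu = 4. Corank 1: A-series; mu = 4 gives A_4.

4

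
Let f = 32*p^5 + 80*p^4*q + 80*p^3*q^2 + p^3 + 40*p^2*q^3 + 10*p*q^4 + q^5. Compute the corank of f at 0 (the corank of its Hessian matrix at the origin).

2

The Hessian at 0 is [[0, 0], [0, 0]] of rank 0; hence corank 2.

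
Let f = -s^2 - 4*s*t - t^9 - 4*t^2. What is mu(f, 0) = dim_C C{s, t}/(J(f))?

8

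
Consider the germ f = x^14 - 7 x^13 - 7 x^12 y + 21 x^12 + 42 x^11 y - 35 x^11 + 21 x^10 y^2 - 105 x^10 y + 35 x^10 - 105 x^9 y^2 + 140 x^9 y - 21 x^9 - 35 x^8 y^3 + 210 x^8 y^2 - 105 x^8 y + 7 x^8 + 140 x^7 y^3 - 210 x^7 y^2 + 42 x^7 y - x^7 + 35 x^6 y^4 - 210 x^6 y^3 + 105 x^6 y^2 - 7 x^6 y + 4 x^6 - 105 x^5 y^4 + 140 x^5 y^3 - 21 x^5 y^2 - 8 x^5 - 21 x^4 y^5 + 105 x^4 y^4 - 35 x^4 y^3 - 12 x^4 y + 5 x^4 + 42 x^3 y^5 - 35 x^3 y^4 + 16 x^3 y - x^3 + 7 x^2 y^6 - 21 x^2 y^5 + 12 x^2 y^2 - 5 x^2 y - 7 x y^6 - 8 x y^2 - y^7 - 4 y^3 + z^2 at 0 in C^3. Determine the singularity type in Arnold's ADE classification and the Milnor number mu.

Type D_8, Milnor number mu = 8.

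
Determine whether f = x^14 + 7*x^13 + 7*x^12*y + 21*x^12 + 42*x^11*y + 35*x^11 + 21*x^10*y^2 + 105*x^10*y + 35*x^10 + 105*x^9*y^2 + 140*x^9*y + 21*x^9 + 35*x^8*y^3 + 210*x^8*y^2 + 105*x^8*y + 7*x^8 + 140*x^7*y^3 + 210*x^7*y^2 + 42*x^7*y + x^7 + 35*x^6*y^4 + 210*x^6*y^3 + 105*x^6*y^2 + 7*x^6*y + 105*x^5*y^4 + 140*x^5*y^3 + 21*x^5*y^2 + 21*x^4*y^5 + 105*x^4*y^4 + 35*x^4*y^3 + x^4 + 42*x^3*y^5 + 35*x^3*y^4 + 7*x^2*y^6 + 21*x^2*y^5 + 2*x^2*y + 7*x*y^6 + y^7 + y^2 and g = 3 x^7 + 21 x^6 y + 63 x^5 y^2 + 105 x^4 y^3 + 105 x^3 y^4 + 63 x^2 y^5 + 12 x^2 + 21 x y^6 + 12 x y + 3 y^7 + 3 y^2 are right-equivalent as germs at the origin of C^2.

Yes.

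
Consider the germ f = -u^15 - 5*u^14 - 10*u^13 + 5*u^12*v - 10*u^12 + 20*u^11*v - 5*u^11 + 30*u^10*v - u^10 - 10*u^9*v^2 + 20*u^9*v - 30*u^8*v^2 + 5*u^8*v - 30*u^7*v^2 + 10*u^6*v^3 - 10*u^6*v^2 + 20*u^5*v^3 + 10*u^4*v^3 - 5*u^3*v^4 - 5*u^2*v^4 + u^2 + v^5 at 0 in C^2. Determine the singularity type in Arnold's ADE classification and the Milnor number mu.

Type A4, Milnor number mu = 4.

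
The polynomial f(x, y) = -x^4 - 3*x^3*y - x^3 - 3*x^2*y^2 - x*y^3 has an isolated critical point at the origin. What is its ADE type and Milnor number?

Type E_{7}, Milnor number mu = 7.

The Hessian of f at 0 is [[0, 0], [0, 0]] with rank 0, so corank 2. A Groebner basis of the Jacobian ideal J(f) in C{x,y} is {3*x^2 + y^4 + y^3, x^3, x^2*y - x^2 - y^3/3, 2*x^2 + x*y^2 + 2*y^3/3}; counting standard monomials gives mu = 7. Corank 2; j^3 = -x^3 is a perfect cube, so E-series; the 4-jet and mu = 7 give E_7.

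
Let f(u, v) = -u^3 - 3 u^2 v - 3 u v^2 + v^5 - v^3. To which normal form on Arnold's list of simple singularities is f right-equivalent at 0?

The Hessian of f at 0 has rank 0. Corank 2; j^3 = -(u + v)^3 is a perfect cube, so E-series; the 5-jet and mu = 8 give E_8.

E_8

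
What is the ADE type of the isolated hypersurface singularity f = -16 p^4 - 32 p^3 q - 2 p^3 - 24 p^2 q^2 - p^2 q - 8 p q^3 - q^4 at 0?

D_5

The Hessian of f at 0 has rank 0. Corank 2; j^3 = -p^2*(2*p + q) has shape L^2 M (L != M), so D-series; mu = 5 gives D_5.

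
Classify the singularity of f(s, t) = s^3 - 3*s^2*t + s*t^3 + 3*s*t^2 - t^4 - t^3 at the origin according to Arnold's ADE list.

The Hessian of f at 0 has rank 0. Corank 2; j^3 = (s - t)^3 is a perfect cube, so E-series; the 4-jet and mu = 7 give E_7.

E_7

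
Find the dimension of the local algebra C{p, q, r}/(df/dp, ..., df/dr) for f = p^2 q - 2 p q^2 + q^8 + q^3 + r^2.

9

The Hessian of f at 0 is [[0, 0, 0], [0, 0, 0], [0, 0, 2]] with rank 1, so corank 2. A Groebner basis of the Jacobian ideal J(f) in C{p,q,r} is {p^2/8 + q^7 - q^2/8, p^3 - q^3, p*q - q^2, r}; counting standard monomials gives mu = 9. Corank 2; j^3 = q*(p - q)^2 has shape L^2 M (L != M), so D-series; mu = 9 gives D_9.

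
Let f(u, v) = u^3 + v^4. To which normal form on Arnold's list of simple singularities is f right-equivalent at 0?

The Hessian of f at 0 is [[0, 0], [0, 0]] with rank 0, so corank 2. A Groebner basis of the Jacobian ideal J(f) in C{u,v} is {v^3, u^2}; counting standard monomials gives mu = 6. Corank 2; j^3 = u^3 is a perfect cube, so E-series; the 4-jet and mu = 6 give E_6.

E_{6}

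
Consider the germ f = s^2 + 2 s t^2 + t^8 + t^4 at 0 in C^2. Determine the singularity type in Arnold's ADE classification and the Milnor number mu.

The Hessian of f at 0 has rank 1. Corank 1: A-series; mu = 7 gives A_7.

Type A_{7}, Milnor number mu = 7.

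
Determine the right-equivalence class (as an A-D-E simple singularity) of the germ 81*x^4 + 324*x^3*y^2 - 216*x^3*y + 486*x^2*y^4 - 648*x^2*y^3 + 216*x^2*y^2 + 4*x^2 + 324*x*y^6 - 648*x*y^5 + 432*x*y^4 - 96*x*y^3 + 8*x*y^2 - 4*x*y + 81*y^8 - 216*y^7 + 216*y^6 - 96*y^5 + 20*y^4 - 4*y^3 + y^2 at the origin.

A_{3}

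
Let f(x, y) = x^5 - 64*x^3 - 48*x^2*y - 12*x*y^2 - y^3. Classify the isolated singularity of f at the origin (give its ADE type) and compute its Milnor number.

Type E_{8}, Milnor number mu = 8.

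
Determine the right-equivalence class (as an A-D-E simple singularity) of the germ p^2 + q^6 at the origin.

The Hessian of f at 0 has rank 1. Corank 1: A-series; mu = 5 gives A_5.

A_{5}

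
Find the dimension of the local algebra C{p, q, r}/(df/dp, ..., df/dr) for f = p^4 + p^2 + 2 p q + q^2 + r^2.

3

The Hessian of f at 0 is [[2, 2, 0], [2, 2, 0], [0, 0, 2]] with rank 2, so corank 1. A Groebner basis of the Jacobian ideal J(f) in C{p,q,r} is {q^3, p + q, r}; counting standard monomials gives mu = 3. Corank 1: A-series; mu = 3 gives A_3.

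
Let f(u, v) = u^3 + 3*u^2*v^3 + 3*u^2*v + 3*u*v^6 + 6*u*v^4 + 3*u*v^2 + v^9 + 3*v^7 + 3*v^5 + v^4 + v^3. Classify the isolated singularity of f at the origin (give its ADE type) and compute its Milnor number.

Type E6, Milnor number mu = 6.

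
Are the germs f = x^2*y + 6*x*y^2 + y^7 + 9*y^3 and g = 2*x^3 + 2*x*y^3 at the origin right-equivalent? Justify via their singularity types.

The Hessian of f at 0 is [[0, 0], [0, 0]] with rank 0, so corank 2. A Groebner basis of the Jacobian ideal J(f) in C{x,y} is {x^2/7 + y^6 - 9*y^2/7, x^3 + 27*y^3, x*y + 3*y^2}; counting standard monomials gives mu = 8. Corank 2; j^3 = y*(x + 3*y)^2 has shape L^2 M (L != M), so D-series; mu = 8 gives D_8. The Hessian of g at 0 is [[0, 0], [0, 0]] with rank 0, so corank 2. A Groebner basis of the Jacobian ideal J(g) in C{x,y} is {x^3, x*y^2, 3*x^2 + y^3}; counting standard monomials gives mu = 7. Corank 2; j^3 = 2*x^3 is a perfect cube, so E-series; the 4-jet and mu = 7 give E_7. f is D_8 but g is E_7, hence not right-equivalent.

No.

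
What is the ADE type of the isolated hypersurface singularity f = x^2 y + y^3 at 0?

D_{4}

The Hessian of f at 0 has rank 0. Corank 2; j^3 = y*(x^2 + y^2) splits into three distinct lines over C (the quadratic factor has nonzero discriminant), so D_4.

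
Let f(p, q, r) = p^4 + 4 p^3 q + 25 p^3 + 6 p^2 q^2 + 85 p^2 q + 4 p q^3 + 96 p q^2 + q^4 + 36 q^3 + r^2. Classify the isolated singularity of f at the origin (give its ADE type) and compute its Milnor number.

The Hessian of f at 0 is [[0, 0, 0], [0, 0, 0], [0, 0, 2]] with rank 1, so corank 2. A Groebner basis of the Jacobian ideal J(f) in C{p,q,r} is {p*q^2 + 375*p*q/2 + 225*q^2, -625*p*q/4 + q^3 - 375*q^2/2, p^2 + 11*p*q/5 + 6*q^2/5, r}; counting standard monomials gives mu = 5. Corank 2; j^3 = (p + q)*(5*p + 6*q)^2 has shape L^2 M (L != M), so D-series; mu = 5 gives D_5.

Type D_5, Milnor number mu = 5.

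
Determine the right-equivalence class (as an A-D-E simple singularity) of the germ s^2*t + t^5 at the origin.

D_6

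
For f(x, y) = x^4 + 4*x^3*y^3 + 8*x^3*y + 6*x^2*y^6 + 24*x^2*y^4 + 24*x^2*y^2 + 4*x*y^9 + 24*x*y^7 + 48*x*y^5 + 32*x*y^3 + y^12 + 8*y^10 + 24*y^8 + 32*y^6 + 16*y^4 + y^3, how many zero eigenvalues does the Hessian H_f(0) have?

Hessian at 0 has rank 0.

2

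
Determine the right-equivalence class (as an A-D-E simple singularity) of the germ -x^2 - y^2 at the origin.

The Hessian of f at 0 has rank 2. Corank 0: nondegenerate Morse point, so A_1.

A_{1}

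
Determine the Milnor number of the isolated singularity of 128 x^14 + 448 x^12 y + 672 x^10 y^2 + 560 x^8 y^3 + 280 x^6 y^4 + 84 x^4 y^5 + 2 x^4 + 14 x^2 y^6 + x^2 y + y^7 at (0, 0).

The Hessian of f at 0 has rank 0. Corank 2; j^3 = x^2*y has shape L^2 M (L != M), so D-series; mu = 8 gives D_8.

8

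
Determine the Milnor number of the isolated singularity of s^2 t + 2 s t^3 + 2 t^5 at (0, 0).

6

The Hessian of f at 0 has rank 0. Corank 2; j^3 = s^2*t has shape L^2 M (L != M), so D-series; mu = 6 gives D_6.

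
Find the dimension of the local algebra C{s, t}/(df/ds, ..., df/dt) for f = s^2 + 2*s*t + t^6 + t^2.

5

The Hessian of f at 0 has rank 1. Corank 1: A-series; mu = 5 gives A_5.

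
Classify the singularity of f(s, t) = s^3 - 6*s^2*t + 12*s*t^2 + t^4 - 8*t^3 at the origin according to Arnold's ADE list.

E6

The Hessian of f at 0 is [[0, 0], [0, 0]] with rank 0, so corank 2. A Groebner basis of the Jacobian ideal J(f) in C{s,t} is {t^3, s^2 - 4*s*t + 4*t^2}; counting standard monomials gives mu = 6. Corank 2; j^3 = (s - 2*t)^3 is a perfect cube, so E-series; the 4-jet and mu = 6 give E_6.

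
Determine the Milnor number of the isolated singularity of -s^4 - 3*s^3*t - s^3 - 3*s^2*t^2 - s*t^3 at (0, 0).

7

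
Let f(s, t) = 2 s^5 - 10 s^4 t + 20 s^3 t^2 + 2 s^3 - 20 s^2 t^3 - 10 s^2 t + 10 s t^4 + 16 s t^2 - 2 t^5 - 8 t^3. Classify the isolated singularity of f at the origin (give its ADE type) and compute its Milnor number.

Type D6, Milnor number mu = 6.

The Hessian of f at 0 is [[0, 0], [0, 0]] with rank 0, so corank 2. A Groebner basis of the Jacobian ideal J(f) in C{s,t} is {-s*t/5 + t^4 + 2*t^2/5, s*t^2 - 2*t^3, s^2 - 3*s*t + 2*t^2}; counting standard monomials gives mu = 6. Corank 2; j^3 = 2*(s - 2*t)^2*(s - t) has shape L^2 M (L != M), so D-series; mu = 6 gives D_6.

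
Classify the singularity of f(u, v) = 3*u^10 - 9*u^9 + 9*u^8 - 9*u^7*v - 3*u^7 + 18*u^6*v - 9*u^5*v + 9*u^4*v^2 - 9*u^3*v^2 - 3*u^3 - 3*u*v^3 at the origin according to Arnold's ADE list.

E_7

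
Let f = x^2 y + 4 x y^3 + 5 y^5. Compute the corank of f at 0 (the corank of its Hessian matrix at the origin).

2

Hessian at 0 has rank 0.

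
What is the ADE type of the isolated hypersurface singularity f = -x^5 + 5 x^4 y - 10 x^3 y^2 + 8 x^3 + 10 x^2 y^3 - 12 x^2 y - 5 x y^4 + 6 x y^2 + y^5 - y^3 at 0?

E_8

The Hessian of f at 0 has rank 0. Corank 2; j^3 = (2*x - y)^3 is a perfect cube, so E-series; the 5-jet and mu = 8 give E_8.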